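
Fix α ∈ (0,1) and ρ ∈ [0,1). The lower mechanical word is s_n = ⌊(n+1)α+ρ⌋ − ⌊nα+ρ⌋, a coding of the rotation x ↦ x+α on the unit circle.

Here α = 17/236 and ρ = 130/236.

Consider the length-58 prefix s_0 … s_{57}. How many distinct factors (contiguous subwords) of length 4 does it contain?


t_n = ⌊(n·17+130)/236⌋ for n = 0 … 58:
  n=0…9: ⌊130/236⌋=0 ⌊147/236⌋=0 ⌊164/236⌋=0 ⌊181/236⌋=0 ⌊198/236⌋=0 ⌊215/236⌋=0 ⌊232/236⌋=0 ⌊249/236⌋=1 ⌊266/236⌋=1 ⌊283/236⌋=1
  n=10…19: ⌊300/236⌋=1 ⌊317/236⌋=1 ⌊334/236⌋=1 ⌊351/236⌋=1 ⌊368/236⌋=1 ⌊385/236⌋=1 ⌊402/236⌋=1 ⌊419/236⌋=1 ⌊436/236⌋=1 ⌊453/236⌋=1
  n=20…29: ⌊470/236⌋=1 ⌊487/236⌋=2 ⌊504/236⌋=2 ⌊521/236⌋=2 ⌊538/236⌋=2 ⌊555/236⌋=2 ⌊572/236⌋=2 ⌊589/236⌋=2 ⌊606/236⌋=2 ⌊623/236⌋=2
  n=30…39: ⌊640/236⌋=2 ⌊657/236⌋=2 ⌊674/236⌋=2 ⌊691/236⌋=2 ⌊708/236⌋=3 ⌊725/236⌋=3 ⌊742/236⌋=3 ⌊759/236⌋=3 ⌊776/236⌋=3 ⌊793/236⌋=3
  n=40…49: ⌊810/236⌋=3 ⌊827/236⌋=3 ⌊844/236⌋=3 ⌊861/236⌋=3 ⌊878/236⌋=3 ⌊895/236⌋=3 ⌊912/236⌋=3 ⌊929/236⌋=3 ⌊946/236⌋=4 ⌊963/236⌋=4
  n=50…58: ⌊980/236⌋=4 ⌊997/236⌋=4 ⌊1014/236⌋=4 ⌊1031/236⌋=4 ⌊1048/236⌋=4 ⌊1065/236⌋=4 ⌊1082/236⌋=4 ⌊1099/236⌋=4 ⌊1116/236⌋=4
s_n = t_(n+1) − t_n for n = 0 … 57 gives
prefix = 0000001000000000000010000000000001000000000000010000000000
slide a length-4 window over [0..3] … [54..57] (55 windows); first occurrence of each distinct factor:
  [  0..  3] 0000
  [  3..  6] 0001
  [  4..  7] 0010
  [  5..  8] 0100
  [  6..  9] 1000
  (the other 50 windows repeat one of these)
distinct factors: {0000, 0001, 0010, 0100, 1000}
count = 5  (Sturmian bound for length 4 is 5)

5


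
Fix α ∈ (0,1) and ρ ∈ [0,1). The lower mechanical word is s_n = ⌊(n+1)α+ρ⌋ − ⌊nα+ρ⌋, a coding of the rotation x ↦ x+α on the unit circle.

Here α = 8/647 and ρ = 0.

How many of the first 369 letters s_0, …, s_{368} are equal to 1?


#1s = Σ_{n=0}^{368} s_n = Σ_{n=0}^{368} (⌊(n+1)α+ρ⌋ − ⌊nα+ρ⌋)
the sum telescopes: every ⌊nα+ρ⌋ with 0 < n < 369 appears once with + and once with −, leaving ⌊369α+ρ⌋ − ⌊0·α+ρ⌋
369α + ρ = (369·8) / 647 = 2952/647
ρ = 0/647
⌊2952/647⌋ = 4,  ⌊0/647⌋ = 0
#1s = 4 − 0 = 4

4


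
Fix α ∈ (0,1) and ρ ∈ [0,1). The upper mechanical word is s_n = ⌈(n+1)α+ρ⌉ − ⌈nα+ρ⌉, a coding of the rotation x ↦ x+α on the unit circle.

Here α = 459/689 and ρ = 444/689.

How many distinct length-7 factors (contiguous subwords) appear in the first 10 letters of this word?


3

t_n = ⌈(n·459+444)/689⌉ for n = 0 … 10:
  n=0…9: ⌈444/689⌉=1 ⌈903/689⌉=2 ⌈1362/689⌉=2 ⌈1821/689⌉=3 ⌈2280/689⌉=4 ⌈2739/689⌉=4 ⌈3198/689⌉=5 ⌈3657/689⌉=6 ⌈4116/689⌉=6 ⌈4575/689⌉=7
  n=10: ⌈5034/689⌉=8
s_n = t_(n+1) − t_n for n = 0 … 9 gives
prefix = 1011011011
slide a length-7 window over [0..6] … [3..9] (4 windows); first occurrence of each distinct factor:
  [  0..  6] 1011011
  [  1..  7] 0110110
  [  2..  8] 1101101
  (the other 1 window repeats one of these)
distinct factors: {0110110, 1011011, 1101101}
count = 3  (Sturmian bound for length 7 is 8)


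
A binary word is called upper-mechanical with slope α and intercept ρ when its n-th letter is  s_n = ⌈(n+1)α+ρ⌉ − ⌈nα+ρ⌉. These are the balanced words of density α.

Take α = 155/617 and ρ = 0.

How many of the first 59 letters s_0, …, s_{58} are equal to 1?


15

#1s = Σ_{n=0}^{58} s_n = Σ_{n=0}^{58} (⌈(n+1)α+ρ⌉ − ⌈nα+ρ⌉)
the sum telescopes: every ⌈nα+ρ⌉ with 0 < n < 59 appears once with + and once with −, leaving ⌈59α+ρ⌉ − ⌈0·α+ρ⌉
59α + ρ = (59·155) / 617 = 9145/617
ρ = 0/617
⌈9145/617⌉ = 15,  ⌈0/617⌉ = 0
#1s = 15 − 0 = 15


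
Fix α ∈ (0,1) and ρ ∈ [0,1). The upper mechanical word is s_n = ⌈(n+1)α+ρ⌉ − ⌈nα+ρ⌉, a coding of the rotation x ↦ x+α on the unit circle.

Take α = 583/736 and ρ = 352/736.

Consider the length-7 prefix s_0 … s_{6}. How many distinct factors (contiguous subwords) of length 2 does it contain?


t_n = ⌈(n·583+352)/736⌉ for n = 0 … 7:
  n=0…7: ⌈352/736⌉=1 ⌈935/736⌉=2 ⌈1518/736⌉=3 ⌈2101/736⌉=3 ⌈2684/736⌉=4 ⌈3267/736⌉=5 ⌈3850/736⌉=6 ⌈4433/736⌉=7
s_n = t_(n+1) − t_n for n = 0 … 6 gives
prefix = 1101111
slide a length-2 window over [0..1] … [5..6] (6 windows); first occurrence of each distinct factor:
  [  0..  1] 11
  [  1..  2] 10
  [  2..  3] 01
  (the other 3 windows repeat one of these)
distinct factors: {01, 10, 11}
count = 3  (Sturmian bound for length 2 is 3)

3


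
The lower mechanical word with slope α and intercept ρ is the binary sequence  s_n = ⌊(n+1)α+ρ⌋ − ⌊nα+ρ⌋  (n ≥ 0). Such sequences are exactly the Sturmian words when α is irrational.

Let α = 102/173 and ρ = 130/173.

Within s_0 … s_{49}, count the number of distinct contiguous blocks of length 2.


3

t_n = ⌊(n·102+130)/173⌋ for n = 0 … 50:
  n=0…9: ⌊130/173⌋=0 ⌊232/173⌋=1 ⌊334/173⌋=1 ⌊436/173⌋=2 ⌊538/173⌋=3 ⌊640/173⌋=3 ⌊742/173⌋=4 ⌊844/173⌋=4 ⌊946/173⌋=5 ⌊1048/173⌋=6
  n=10…19: ⌊1150/173⌋=6 ⌊1252/173⌋=7 ⌊1354/173⌋=7 ⌊1456/173⌋=8 ⌊1558/173⌋=9 ⌊1660/173⌋=9 ⌊1762/173⌋=10 ⌊1864/173⌋=10 ⌊1966/173⌋=11 ⌊2068/173⌋=11
  n=20…29: ⌊2170/173⌋=12 ⌊2272/173⌋=13 ⌊2374/173⌋=13 ⌊2476/173⌋=14 ⌊2578/173⌋=14 ⌊2680/173⌋=15 ⌊2782/173⌋=16 ⌊2884/173⌋=16 ⌊2986/173⌋=17 ⌊3088/173⌋=17
  n=30…39: ⌊3190/173⌋=18 ⌊3292/173⌋=19 ⌊3394/173⌋=19 ⌊3496/173⌋=20 ⌊3598/173⌋=20 ⌊3700/173⌋=21 ⌊3802/173⌋=21 ⌊3904/173⌋=22 ⌊4006/173⌋=23 ⌊4108/173⌋=23
  n=40…49: ⌊4210/173⌋=24 ⌊4312/173⌋=24 ⌊4414/173⌋=25 ⌊4516/173⌋=26 ⌊4618/173⌋=26 ⌊4720/173⌋=27 ⌊4822/173⌋=27 ⌊4924/173⌋=28 ⌊5026/173⌋=29 ⌊5128/173⌋=29
  n=50: ⌊5230/173⌋=30
s_n = t_(n+1) − t_n for n = 0 … 49 gives
prefix = 10110101101011010101101011010110101011010110101101
slide a length-2 window over [0..1] … [48..49] (49 windows); first occurrence of each distinct factor:
  [  0..  1] 10
  [  1..  2] 01
  [  2..  3] 11
  (the other 46 windows repeat one of these)
distinct factors: {01, 10, 11}
count = 3  (Sturmian bound for length 2 is 3)


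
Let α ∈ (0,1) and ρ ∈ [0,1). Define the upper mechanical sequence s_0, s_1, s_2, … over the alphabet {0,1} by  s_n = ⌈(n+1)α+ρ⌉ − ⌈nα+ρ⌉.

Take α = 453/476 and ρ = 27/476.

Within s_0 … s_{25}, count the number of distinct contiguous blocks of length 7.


t_n = ⌈(n·453+27)/476⌉ for n = 0 … 26:
  n=0…9: ⌈27/476⌉=1 ⌈480/476⌉=2 ⌈933/476⌉=2 ⌈1386/476⌉=3 ⌈1839/476⌉=4 ⌈2292/476⌉=5 ⌈2745/476⌉=6 ⌈3198/476⌉=7 ⌈3651/476⌉=8 ⌈4104/476⌉=9
  n=10…19: ⌈4557/476⌉=10 ⌈5010/476⌉=11 ⌈5463/476⌉=12 ⌈5916/476⌉=13 ⌈6369/476⌉=14 ⌈6822/476⌉=15 ⌈7275/476⌉=16 ⌈7728/476⌉=17 ⌈8181/476⌉=18 ⌈8634/476⌉=19
  n=20…26: ⌈9087/476⌉=20 ⌈9540/476⌉=21 ⌈9993/476⌉=21 ⌈10446/476⌉=22 ⌈10899/476⌉=23 ⌈11352/476⌉=24 ⌈11805/476⌉=25
s_n = t_(n+1) − t_n for n = 0 … 25 gives
prefix = 10111111111111111111101111
slide a length-7 window over [0..6] … [19..25] (20 windows); first occurrence of each distinct factor:
  [  0..  6] 1011111
  [  1..  7] 0111111
  [  2..  8] 1111111
  [ 15.. 21] 1111110
  [ 16.. 22] 1111101
  [ 17.. 23] 1111011
  [ 18.. 24] 1110111
  [ 19.. 25] 1101111
  (the other 12 windows repeat one of these)
distinct factors: {0111111, 1011111, 1101111, 1110111, 1111011, 1111101, 1111110, 1111111}
count = 8  (Sturmian bound for length 7 is 8)

8


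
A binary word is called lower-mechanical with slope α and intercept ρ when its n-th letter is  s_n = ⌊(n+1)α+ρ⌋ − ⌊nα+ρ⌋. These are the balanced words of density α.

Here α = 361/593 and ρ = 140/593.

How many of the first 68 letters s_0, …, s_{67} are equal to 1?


41

#1s = Σ_{n=0}^{67} s_n = Σ_{n=0}^{67} (⌊(n+1)α+ρ⌋ − ⌊nα+ρ⌋)
the sum telescopes: every ⌊nα+ρ⌋ with 0 < n < 68 appears once with + and once with −, leaving ⌊68α+ρ⌋ − ⌊0·α+ρ⌋
68α + ρ = (68·361 + 140) / 593 = 24688/593
ρ = 140/593
⌊24688/593⌋ = 41,  ⌊140/593⌋ = 0
#1s = 41 − 0 = 41


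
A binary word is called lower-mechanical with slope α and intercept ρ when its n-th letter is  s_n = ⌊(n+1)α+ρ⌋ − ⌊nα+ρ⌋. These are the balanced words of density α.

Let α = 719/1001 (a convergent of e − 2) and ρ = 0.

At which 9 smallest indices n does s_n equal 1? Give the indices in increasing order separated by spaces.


1 2 4 5 6 8 9 11 12

n=0: ⌊719/1001⌋−⌊0/1001⌋ = 0−0 = 0
n=1: ⌊1438/1001⌋−⌊719/1001⌋ = 1−0 = 1  ← one
n=2: ⌊2157/1001⌋−⌊1438/1001⌋ = 2−1 = 1  ← one
n=3: ⌊2876/1001⌋−⌊2157/1001⌋ = 2−2 = 0
n=4: ⌊3595/1001⌋−⌊2876/1001⌋ = 3−2 = 1  ← one
n=5: ⌊4314/1001⌋−⌊3595/1001⌋ = 4−3 = 1  ← one
n=6: ⌊5033/1001⌋−⌊4314/1001⌋ = 5−4 = 1  ← one
n=7: ⌊5752/1001⌋−⌊5033/1001⌋ = 5−5 = 0
n=8: ⌊6471/1001⌋−⌊5752/1001⌋ = 6−5 = 1  ← one
n=9: ⌊7190/1001⌋−⌊6471/1001⌋ = 7−6 = 1  ← one
n=10: ⌊7909/1001⌋−⌊7190/1001⌋ = 7−7 = 0
n=11: ⌊8628/1001⌋−⌊7909/1001⌋ = 8−7 = 1  ← one
n=12: ⌊9347/1001⌋−⌊8628/1001⌋ = 9−8 = 1  ← one
positions of the first 9 ones: 1 2 4 5 6 8 9 11 12


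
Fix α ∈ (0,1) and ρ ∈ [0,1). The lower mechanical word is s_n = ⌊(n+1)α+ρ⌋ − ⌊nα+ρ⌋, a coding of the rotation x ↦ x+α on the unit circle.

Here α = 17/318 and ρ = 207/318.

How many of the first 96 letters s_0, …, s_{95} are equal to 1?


5

#1s = Σ_{n=0}^{95} s_n = Σ_{n=0}^{95} (⌊(n+1)α+ρ⌋ − ⌊nα+ρ⌋)
the sum telescopes: every ⌊nα+ρ⌋ with 0 < n < 96 appears once with + and once with −, leaving ⌊96α+ρ⌋ − ⌊0·α+ρ⌋
96α + ρ = (96·17 + 207) / 318 = 1839/318
ρ = 207/318
⌊1839/318⌋ = 5,  ⌊207/318⌋ = 0
#1s = 5 − 0 = 5


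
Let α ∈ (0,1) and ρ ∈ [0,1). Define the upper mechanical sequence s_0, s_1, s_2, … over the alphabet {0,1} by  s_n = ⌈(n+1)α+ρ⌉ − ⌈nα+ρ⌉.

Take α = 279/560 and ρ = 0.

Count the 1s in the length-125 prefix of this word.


63

#1s = Σ_{n=0}^{124} s_n = Σ_{n=0}^{124} (⌈(n+1)α+ρ⌉ − ⌈nα+ρ⌉)
the sum telescopes: every ⌈nα+ρ⌉ with 0 < n < 125 appears once with + and once with −, leaving ⌈125α+ρ⌉ − ⌈0·α+ρ⌉
125α + ρ = (125·279) / 560 = 34875/560
ρ = 0/560
⌈34875/560⌉ = 63,  ⌈0/560⌉ = 0
#1s = 63 − 0 = 63


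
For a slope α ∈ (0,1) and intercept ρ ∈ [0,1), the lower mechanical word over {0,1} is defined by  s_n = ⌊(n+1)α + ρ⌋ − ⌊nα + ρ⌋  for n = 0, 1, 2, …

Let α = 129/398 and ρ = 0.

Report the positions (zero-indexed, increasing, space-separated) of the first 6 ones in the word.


3 6 9 12 15 18

n=0: ⌊129/398⌋−⌊0/398⌋ = 0−0 = 0
n=1: ⌊258/398⌋−⌊129/398⌋ = 0−0 = 0
n=2: ⌊387/398⌋−⌊258/398⌋ = 0−0 = 0
n=3: ⌊516/398⌋−⌊387/398⌋ = 1−0 = 1  ← one
n=4: ⌊645/398⌋−⌊516/398⌋ = 1−1 = 0
n=5: ⌊774/398⌋−⌊645/398⌋ = 1−1 = 0
n=6: ⌊903/398⌋−⌊774/398⌋ = 2−1 = 1  ← one
n=7: ⌊1032/398⌋−⌊903/398⌋ = 2−2 = 0
n=8: ⌊1161/398⌋−⌊1032/398⌋ = 2−2 = 0
n=9: ⌊1290/398⌋−⌊1161/398⌋ = 3−2 = 1  ← one
n=10: ⌊1419/398⌋−⌊1290/398⌋ = 3−3 = 0
n=11: ⌊1548/398⌋−⌊1419/398⌋ = 3−3 = 0
n=12: ⌊1677/398⌋−⌊1548/398⌋ = 4−3 = 1  ← one
n=13: ⌊1806/398⌋−⌊1677/398⌋ = 4−4 = 0
n=14: ⌊1935/398⌋−⌊1806/398⌋ = 4−4 = 0
n=15: ⌊2064/398⌋−⌊1935/398⌋ = 5−4 = 1  ← one
n=16: ⌊2193/398⌋−⌊2064/398⌋ = 5−5 = 0
n=17: ⌊2322/398⌋−⌊2193/398⌋ = 5−5 = 0
n=18: ⌊2451/398⌋−⌊2322/398⌋ = 6−5 = 1  ← one
positions of the first 6 ones: 3 6 9 12 15 18


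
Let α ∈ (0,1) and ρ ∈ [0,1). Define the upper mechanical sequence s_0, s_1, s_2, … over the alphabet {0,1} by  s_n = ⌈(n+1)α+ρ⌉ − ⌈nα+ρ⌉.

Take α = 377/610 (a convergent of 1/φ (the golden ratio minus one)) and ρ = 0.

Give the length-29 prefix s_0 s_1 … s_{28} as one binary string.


n=0: ⌈(1·377)/610⌉ − ⌈(0·377)/610⌉ = ⌈377/610⌉ − ⌈0/610⌉ = 1 − 0 = 1
n=1: ⌈(2·377)/610⌉ − ⌈(1·377)/610⌉ = ⌈754/610⌉ − ⌈377/610⌉ = 2 − 1 = 1
n=2: ⌈(3·377)/610⌉ − ⌈(2·377)/610⌉ = ⌈1131/610⌉ − ⌈754/610⌉ = 2 − 2 = 0
n=3: ⌈(4·377)/610⌉ − ⌈(3·377)/610⌉ = ⌈1508/610⌉ − ⌈1131/610⌉ = 3 − 2 = 1
n=4: ⌈(5·377)/610⌉ − ⌈(4·377)/610⌉ = ⌈1885/610⌉ − ⌈1508/610⌉ = 4 − 3 = 1
n=5: ⌈(6·377)/610⌉ − ⌈(5·377)/610⌉ = ⌈2262/610⌉ − ⌈1885/610⌉ = 4 − 4 = 0
n=6: ⌈(7·377)/610⌉ − ⌈(6·377)/610⌉ = ⌈2639/610⌉ − ⌈2262/610⌉ = 5 − 4 = 1
n=7: ⌈(8·377)/610⌉ − ⌈(7·377)/610⌉ = ⌈3016/610⌉ − ⌈2639/610⌉ = 5 − 5 = 0
n=8: ⌈(9·377)/610⌉ − ⌈(8·377)/610⌉ = ⌈3393/610⌉ − ⌈3016/610⌉ = 6 − 5 = 1
n=9: ⌈(10·377)/610⌉ − ⌈(9·377)/610⌉ = ⌈3770/610⌉ − ⌈3393/610⌉ = 7 − 6 = 1
n=10: ⌈(11·377)/610⌉ − ⌈(10·377)/610⌉ = ⌈4147/610⌉ − ⌈3770/610⌉ = 7 − 7 = 0
n=11: ⌈(12·377)/610⌉ − ⌈(11·377)/610⌉ = ⌈4524/610⌉ − ⌈4147/610⌉ = 8 − 7 = 1
n=12: ⌈(13·377)/610⌉ − ⌈(12·377)/610⌉ = ⌈4901/610⌉ − ⌈4524/610⌉ = 9 − 8 = 1
n=13: ⌈(14·377)/610⌉ − ⌈(13·377)/610⌉ = ⌈5278/610⌉ − ⌈4901/610⌉ = 9 − 9 = 0
n=14: ⌈(15·377)/610⌉ − ⌈(14·377)/610⌉ = ⌈5655/610⌉ − ⌈5278/610⌉ = 10 − 9 = 1
n=15: ⌈(16·377)/610⌉ − ⌈(15·377)/610⌉ = ⌈6032/610⌉ − ⌈5655/610⌉ = 10 − 10 = 0
n=16: ⌈(17·377)/610⌉ − ⌈(16·377)/610⌉ = ⌈6409/610⌉ − ⌈6032/610⌉ = 11 − 10 = 1
n=17: ⌈(18·377)/610⌉ − ⌈(17·377)/610⌉ = ⌈6786/610⌉ − ⌈6409/610⌉ = 12 − 11 = 1
n=18: ⌈(19·377)/610⌉ − ⌈(18·377)/610⌉ = ⌈7163/610⌉ − ⌈6786/610⌉ = 12 − 12 = 0
n=19: ⌈(20·377)/610⌉ − ⌈(19·377)/610⌉ = ⌈7540/610⌉ − ⌈7163/610⌉ = 13 − 12 = 1
n=20: ⌈(21·377)/610⌉ − ⌈(20·377)/610⌉ = ⌈7917/610⌉ − ⌈7540/610⌉ = 13 − 13 = 0
n=21: ⌈(22·377)/610⌉ − ⌈(21·377)/610⌉ = ⌈8294/610⌉ − ⌈7917/610⌉ = 14 − 13 = 1
n=22: ⌈(23·377)/610⌉ − ⌈(22·377)/610⌉ = ⌈8671/610⌉ − ⌈8294/610⌉ = 15 − 14 = 1
n=23: ⌈(24·377)/610⌉ − ⌈(23·377)/610⌉ = ⌈9048/610⌉ − ⌈8671/610⌉ = 15 − 15 = 0
n=24: ⌈(25·377)/610⌉ − ⌈(24·377)/610⌉ = ⌈9425/610⌉ − ⌈9048/610⌉ = 16 − 15 = 1
n=25: ⌈(26·377)/610⌉ − ⌈(25·377)/610⌉ = ⌈9802/610⌉ − ⌈9425/610⌉ = 17 − 16 = 1
n=26: ⌈(27·377)/610⌉ − ⌈(26·377)/610⌉ = ⌈10179/610⌉ − ⌈9802/610⌉ = 17 − 17 = 0
n=27: ⌈(28·377)/610⌉ − ⌈(27·377)/610⌉ = ⌈10556/610⌉ − ⌈10179/610⌉ = 18 − 17 = 1
n=28: ⌈(29·377)/610⌉ − ⌈(28·377)/610⌉ = ⌈10933/610⌉ − ⌈10556/610⌉ = 18 − 18 = 0

11011010110110101101011011010


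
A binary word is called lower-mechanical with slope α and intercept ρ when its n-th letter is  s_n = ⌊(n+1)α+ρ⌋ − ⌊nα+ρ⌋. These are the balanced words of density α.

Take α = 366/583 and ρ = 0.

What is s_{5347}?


(n+1)α + ρ = (5348·366) / 583 = 1957368/583
nα + ρ     = (5347·366) / 583 = 1957002/583
⌊1957368/583⌋ = 3357,  ⌊1957002/583⌋ = 3356
s_{5347} = 3357 − 3356 = 1

1


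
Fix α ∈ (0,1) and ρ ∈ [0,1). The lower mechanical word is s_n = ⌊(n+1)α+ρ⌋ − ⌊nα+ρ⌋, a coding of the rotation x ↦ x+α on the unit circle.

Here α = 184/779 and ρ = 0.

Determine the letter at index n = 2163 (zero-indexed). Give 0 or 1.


(n+1)α + ρ = (2164·184) / 779 = 398176/779
nα + ρ     = (2163·184) / 779 = 397992/779
⌊398176/779⌋ = 511,  ⌊397992/779⌋ = 510
s_{2163} = 511 − 510 = 1

1


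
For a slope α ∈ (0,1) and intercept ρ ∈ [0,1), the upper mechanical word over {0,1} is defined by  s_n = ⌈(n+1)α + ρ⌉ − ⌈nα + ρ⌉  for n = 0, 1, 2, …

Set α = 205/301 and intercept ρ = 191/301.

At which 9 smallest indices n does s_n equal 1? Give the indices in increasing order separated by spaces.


n=0: ⌈396/301⌉−⌈191/301⌉ = 2−1 = 1  ← one
n=1: ⌈601/301⌉−⌈396/301⌉ = 2−2 = 0
n=2: ⌈806/301⌉−⌈601/301⌉ = 3−2 = 1  ← one
n=3: ⌈1011/301⌉−⌈806/301⌉ = 4−3 = 1  ← one
n=4: ⌈1216/301⌉−⌈1011/301⌉ = 5−4 = 1  ← one
n=5: ⌈1421/301⌉−⌈1216/301⌉ = 5−5 = 0
n=6: ⌈1626/301⌉−⌈1421/301⌉ = 6−5 = 1  ← one
n=7: ⌈1831/301⌉−⌈1626/301⌉ = 7−6 = 1  ← one
n=8: ⌈2036/301⌉−⌈1831/301⌉ = 7−7 = 0
n=9: ⌈2241/301⌉−⌈2036/301⌉ = 8−7 = 1  ← one
n=10: ⌈2446/301⌉−⌈2241/301⌉ = 9−8 = 1  ← one
n=11: ⌈2651/301⌉−⌈2446/301⌉ = 9−9 = 0
n=12: ⌈2856/301⌉−⌈2651/301⌉ = 10−9 = 1  ← one
positions of the first 9 ones: 0 2 3 4 6 7 9 10 12

0 2 3 4 6 7 9 10 12


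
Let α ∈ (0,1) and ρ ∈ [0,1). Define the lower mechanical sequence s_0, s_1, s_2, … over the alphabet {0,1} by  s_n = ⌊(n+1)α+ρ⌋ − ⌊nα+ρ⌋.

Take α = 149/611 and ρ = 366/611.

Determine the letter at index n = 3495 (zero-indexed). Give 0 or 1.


1

(n+1)α + ρ = (3496·149 + 366) / 611 = 521270/611
nα + ρ     = (3495·149 + 366) / 611 = 521121/611
⌊521270/611⌋ = 853,  ⌊521121/611⌋ = 852
s_{3495} = 853 − 852 = 1


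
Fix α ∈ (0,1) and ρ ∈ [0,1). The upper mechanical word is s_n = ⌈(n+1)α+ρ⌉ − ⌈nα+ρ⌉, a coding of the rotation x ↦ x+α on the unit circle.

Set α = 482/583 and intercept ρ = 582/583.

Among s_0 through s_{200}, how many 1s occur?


#1s = Σ_{n=0}^{200} s_n = Σ_{n=0}^{200} (⌈(n+1)α+ρ⌉ − ⌈nα+ρ⌉)
the sum telescopes: every ⌈nα+ρ⌉ with 0 < n < 201 appears once with + and once with −, leaving ⌈201α+ρ⌉ − ⌈0·α+ρ⌉
201α + ρ = (201·482 + 582) / 583 = 97464/583
ρ = 582/583
⌈97464/583⌉ = 168,  ⌈582/583⌉ = 1
#1s = 168 − 1 = 167

167


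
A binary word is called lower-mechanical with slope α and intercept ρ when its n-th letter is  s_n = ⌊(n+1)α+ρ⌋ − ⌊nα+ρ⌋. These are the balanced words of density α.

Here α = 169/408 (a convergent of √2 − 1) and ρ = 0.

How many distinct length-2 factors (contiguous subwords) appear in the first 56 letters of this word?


t_n = ⌊(n·169)/408⌋ for n = 0 … 56:
  n=0…9: ⌊0/408⌋=0 ⌊169/408⌋=0 ⌊338/408⌋=0 ⌊507/408⌋=1 ⌊676/408⌋=1 ⌊845/408⌋=2 ⌊1014/408⌋=2 ⌊1183/408⌋=2 ⌊1352/408⌋=3 ⌊1521/408⌋=3
  n=10…19: ⌊1690/408⌋=4 ⌊1859/408⌋=4 ⌊2028/408⌋=4 ⌊2197/408⌋=5 ⌊2366/408⌋=5 ⌊2535/408⌋=6 ⌊2704/408⌋=6 ⌊2873/408⌋=7 ⌊3042/408⌋=7 ⌊3211/408⌋=7
  n=20…29: ⌊3380/408⌋=8 ⌊3549/408⌋=8 ⌊3718/408⌋=9 ⌊3887/408⌋=9 ⌊4056/408⌋=9 ⌊4225/408⌋=10 ⌊4394/408⌋=10 ⌊4563/408⌋=11 ⌊4732/408⌋=11 ⌊4901/408⌋=12
  n=30…39: ⌊5070/408⌋=12 ⌊5239/408⌋=12 ⌊5408/408⌋=13 ⌊5577/408⌋=13 ⌊5746/408⌋=14 ⌊5915/408⌋=14 ⌊6084/408⌋=14 ⌊6253/408⌋=15 ⌊6422/408⌋=15 ⌊6591/408⌋=16
  n=40…49: ⌊6760/408⌋=16 ⌊6929/408⌋=16 ⌊7098/408⌋=17 ⌊7267/408⌋=17 ⌊7436/408⌋=18 ⌊7605/408⌋=18 ⌊7774/408⌋=19 ⌊7943/408⌋=19 ⌊8112/408⌋=19 ⌊8281/408⌋=20
  n=50…56: ⌊8450/408⌋=20 ⌊8619/408⌋=21 ⌊8788/408⌋=21 ⌊8957/408⌋=21 ⌊9126/408⌋=22 ⌊9295/408⌋=22 ⌊9464/408⌋=23
s_n = t_(n+1) − t_n for n = 0 … 55 gives
prefix = 00101001010010101001010010101001010010100101010010100101
slide a length-2 window over [0..1] … [54..55] (55 windows); first occurrence of each distinct factor:
  [  0..  1] 00
  [  1..  2] 01
  [  2..  3] 10
  (the other 52 windows repeat one of these)
distinct factors: {00, 01, 10}
count = 3  (Sturmian bound for length 2 is 3)

3


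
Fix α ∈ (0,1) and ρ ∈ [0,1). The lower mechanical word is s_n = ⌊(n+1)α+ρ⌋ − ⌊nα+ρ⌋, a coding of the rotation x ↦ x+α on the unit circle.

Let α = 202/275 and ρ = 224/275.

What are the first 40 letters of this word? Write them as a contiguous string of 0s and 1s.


n=0: ⌊(1·202+224)/275⌋ − ⌊(0·202+224)/275⌋ = ⌊426/275⌋ − ⌊224/275⌋ = 1 − 0 = 1
n=1: ⌊(2·202+224)/275⌋ − ⌊(1·202+224)/275⌋ = ⌊628/275⌋ − ⌊426/275⌋ = 2 − 1 = 1
n=2: ⌊(3·202+224)/275⌋ − ⌊(2·202+224)/275⌋ = ⌊830/275⌋ − ⌊628/275⌋ = 3 − 2 = 1
n=3: ⌊(4·202+224)/275⌋ − ⌊(3·202+224)/275⌋ = ⌊1032/275⌋ − ⌊830/275⌋ = 3 − 3 = 0
n=4: ⌊(5·202+224)/275⌋ − ⌊(4·202+224)/275⌋ = ⌊1234/275⌋ − ⌊1032/275⌋ = 4 − 3 = 1
n=5: ⌊(6·202+224)/275⌋ − ⌊(5·202+224)/275⌋ = ⌊1436/275⌋ − ⌊1234/275⌋ = 5 − 4 = 1
n=6: ⌊(7·202+224)/275⌋ − ⌊(6·202+224)/275⌋ = ⌊1638/275⌋ − ⌊1436/275⌋ = 5 − 5 = 0
n=7: ⌊(8·202+224)/275⌋ − ⌊(7·202+224)/275⌋ = ⌊1840/275⌋ − ⌊1638/275⌋ = 6 − 5 = 1
n=8: ⌊(9·202+224)/275⌋ − ⌊(8·202+224)/275⌋ = ⌊2042/275⌋ − ⌊1840/275⌋ = 7 − 6 = 1
n=9: ⌊(10·202+224)/275⌋ − ⌊(9·202+224)/275⌋ = ⌊2244/275⌋ − ⌊2042/275⌋ = 8 − 7 = 1
n=10: ⌊(11·202+224)/275⌋ − ⌊(10·202+224)/275⌋ = ⌊2446/275⌋ − ⌊2244/275⌋ = 8 − 8 = 0
n=11: ⌊(12·202+224)/275⌋ − ⌊(11·202+224)/275⌋ = ⌊2648/275⌋ − ⌊2446/275⌋ = 9 − 8 = 1
n=12: ⌊(13·202+224)/275⌋ − ⌊(12·202+224)/275⌋ = ⌊2850/275⌋ − ⌊2648/275⌋ = 10 − 9 = 1
n=13: ⌊(14·202+224)/275⌋ − ⌊(13·202+224)/275⌋ = ⌊3052/275⌋ − ⌊2850/275⌋ = 11 − 10 = 1
n=14: ⌊(15·202+224)/275⌋ − ⌊(14·202+224)/275⌋ = ⌊3254/275⌋ − ⌊3052/275⌋ = 11 − 11 = 0
n=15: ⌊(16·202+224)/275⌋ − ⌊(15·202+224)/275⌋ = ⌊3456/275⌋ − ⌊3254/275⌋ = 12 − 11 = 1
n=16: ⌊(17·202+224)/275⌋ − ⌊(16·202+224)/275⌋ = ⌊3658/275⌋ − ⌊3456/275⌋ = 13 − 12 = 1
n=17: ⌊(18·202+224)/275⌋ − ⌊(17·202+224)/275⌋ = ⌊3860/275⌋ − ⌊3658/275⌋ = 14 − 13 = 1
n=18: ⌊(19·202+224)/275⌋ − ⌊(18·202+224)/275⌋ = ⌊4062/275⌋ − ⌊3860/275⌋ = 14 − 14 = 0
n=19: ⌊(20·202+224)/275⌋ − ⌊(19·202+224)/275⌋ = ⌊4264/275⌋ − ⌊4062/275⌋ = 15 − 14 = 1
n=20: ⌊(21·202+224)/275⌋ − ⌊(20·202+224)/275⌋ = ⌊4466/275⌋ − ⌊4264/275⌋ = 16 − 15 = 1
n=21: ⌊(22·202+224)/275⌋ − ⌊(21·202+224)/275⌋ = ⌊4668/275⌋ − ⌊4466/275⌋ = 16 − 16 = 0
n=22: ⌊(23·202+224)/275⌋ − ⌊(22·202+224)/275⌋ = ⌊4870/275⌋ − ⌊4668/275⌋ = 17 − 16 = 1
n=23: ⌊(24·202+224)/275⌋ − ⌊(23·202+224)/275⌋ = ⌊5072/275⌋ − ⌊4870/275⌋ = 18 − 17 = 1
n=24: ⌊(25·202+224)/275⌋ − ⌊(24·202+224)/275⌋ = ⌊5274/275⌋ − ⌊5072/275⌋ = 19 − 18 = 1
n=25: ⌊(26·202+224)/275⌋ − ⌊(25·202+224)/275⌋ = ⌊5476/275⌋ − ⌊5274/275⌋ = 19 − 19 = 0
n=26: ⌊(27·202+224)/275⌋ − ⌊(26·202+224)/275⌋ = ⌊5678/275⌋ − ⌊5476/275⌋ = 20 − 19 = 1
n=27: ⌊(28·202+224)/275⌋ − ⌊(27·202+224)/275⌋ = ⌊5880/275⌋ − ⌊5678/275⌋ = 21 − 20 = 1
n=28: ⌊(29·202+224)/275⌋ − ⌊(28·202+224)/275⌋ = ⌊6082/275⌋ − ⌊5880/275⌋ = 22 − 21 = 1
n=29: ⌊(30·202+224)/275⌋ − ⌊(29·202+224)/275⌋ = ⌊6284/275⌋ − ⌊6082/275⌋ = 22 − 22 = 0
n=30: ⌊(31·202+224)/275⌋ − ⌊(30·202+224)/275⌋ = ⌊6486/275⌋ − ⌊6284/275⌋ = 23 − 22 = 1
n=31: ⌊(32·202+224)/275⌋ − ⌊(31·202+224)/275⌋ = ⌊6688/275⌋ − ⌊6486/275⌋ = 24 − 23 = 1
n=32: ⌊(33·202+224)/275⌋ − ⌊(32·202+224)/275⌋ = ⌊6890/275⌋ − ⌊6688/275⌋ = 25 − 24 = 1
n=33: ⌊(34·202+224)/275⌋ − ⌊(33·202+224)/275⌋ = ⌊7092/275⌋ − ⌊6890/275⌋ = 25 − 25 = 0
n=34: ⌊(35·202+224)/275⌋ − ⌊(34·202+224)/275⌋ = ⌊7294/275⌋ − ⌊7092/275⌋ = 26 − 25 = 1
n=35: ⌊(36·202+224)/275⌋ − ⌊(35·202+224)/275⌋ = ⌊7496/275⌋ − ⌊7294/275⌋ = 27 − 26 = 1
n=36: ⌊(37·202+224)/275⌋ − ⌊(36·202+224)/275⌋ = ⌊7698/275⌋ − ⌊7496/275⌋ = 27 − 27 = 0
n=37: ⌊(38·202+224)/275⌋ − ⌊(37·202+224)/275⌋ = ⌊7900/275⌋ − ⌊7698/275⌋ = 28 − 27 = 1
n=38: ⌊(39·202+224)/275⌋ − ⌊(38·202+224)/275⌋ = ⌊8102/275⌋ − ⌊7900/275⌋ = 29 − 28 = 1
n=39: ⌊(40·202+224)/275⌋ − ⌊(39·202+224)/275⌋ = ⌊8304/275⌋ − ⌊8102/275⌋ = 30 − 29 = 1

1110110111011101110110111011101110110111


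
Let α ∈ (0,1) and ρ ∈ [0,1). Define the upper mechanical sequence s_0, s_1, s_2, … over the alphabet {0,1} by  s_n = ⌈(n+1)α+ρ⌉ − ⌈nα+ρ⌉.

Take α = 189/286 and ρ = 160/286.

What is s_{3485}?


(n+1)α + ρ = (3486·189 + 160) / 286 = 659014/286
nα + ρ     = (3485·189 + 160) / 286 = 658825/286
⌈659014/286⌉ = 2305,  ⌈658825/286⌉ = 2304
s_{3485} = 2305 − 2304 = 1

1


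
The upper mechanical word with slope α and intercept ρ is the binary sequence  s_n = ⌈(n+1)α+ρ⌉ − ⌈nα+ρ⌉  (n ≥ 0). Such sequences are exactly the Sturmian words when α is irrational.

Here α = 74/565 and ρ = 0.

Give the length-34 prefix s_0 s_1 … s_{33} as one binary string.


n=0: ⌈(1·74)/565⌉ − ⌈(0·74)/565⌉ = ⌈74/565⌉ − ⌈0/565⌉ = 1 − 0 = 1
n=1: ⌈(2·74)/565⌉ − ⌈(1·74)/565⌉ = ⌈148/565⌉ − ⌈74/565⌉ = 1 − 1 = 0
n=2: ⌈(3·74)/565⌉ − ⌈(2·74)/565⌉ = ⌈222/565⌉ − ⌈148/565⌉ = 1 − 1 = 0
n=3: ⌈(4·74)/565⌉ − ⌈(3·74)/565⌉ = ⌈296/565⌉ − ⌈222/565⌉ = 1 − 1 = 0
n=4: ⌈(5·74)/565⌉ − ⌈(4·74)/565⌉ = ⌈370/565⌉ − ⌈296/565⌉ = 1 − 1 = 0
n=5: ⌈(6·74)/565⌉ − ⌈(5·74)/565⌉ = ⌈444/565⌉ − ⌈370/565⌉ = 1 − 1 = 0
n=6: ⌈(7·74)/565⌉ − ⌈(6·74)/565⌉ = ⌈518/565⌉ − ⌈444/565⌉ = 1 − 1 = 0
n=7: ⌈(8·74)/565⌉ − ⌈(7·74)/565⌉ = ⌈592/565⌉ − ⌈518/565⌉ = 2 − 1 = 1
n=8: ⌈(9·74)/565⌉ − ⌈(8·74)/565⌉ = ⌈666/565⌉ − ⌈592/565⌉ = 2 − 2 = 0
n=9: ⌈(10·74)/565⌉ − ⌈(9·74)/565⌉ = ⌈740/565⌉ − ⌈666/565⌉ = 2 − 2 = 0
n=10: ⌈(11·74)/565⌉ − ⌈(10·74)/565⌉ = ⌈814/565⌉ − ⌈740/565⌉ = 2 − 2 = 0
n=11: ⌈(12·74)/565⌉ − ⌈(11·74)/565⌉ = ⌈888/565⌉ − ⌈814/565⌉ = 2 − 2 = 0
n=12: ⌈(13·74)/565⌉ − ⌈(12·74)/565⌉ = ⌈962/565⌉ − ⌈888/565⌉ = 2 − 2 = 0
n=13: ⌈(14·74)/565⌉ − ⌈(13·74)/565⌉ = ⌈1036/565⌉ − ⌈962/565⌉ = 2 − 2 = 0
n=14: ⌈(15·74)/565⌉ − ⌈(14·74)/565⌉ = ⌈1110/565⌉ − ⌈1036/565⌉ = 2 − 2 = 0
n=15: ⌈(16·74)/565⌉ − ⌈(15·74)/565⌉ = ⌈1184/565⌉ − ⌈1110/565⌉ = 3 − 2 = 1
n=16: ⌈(17·74)/565⌉ − ⌈(16·74)/565⌉ = ⌈1258/565⌉ − ⌈1184/565⌉ = 3 − 3 = 0
n=17: ⌈(18·74)/565⌉ − ⌈(17·74)/565⌉ = ⌈1332/565⌉ − ⌈1258/565⌉ = 3 − 3 = 0
n=18: ⌈(19·74)/565⌉ − ⌈(18·74)/565⌉ = ⌈1406/565⌉ − ⌈1332/565⌉ = 3 − 3 = 0
n=19: ⌈(20·74)/565⌉ − ⌈(19·74)/565⌉ = ⌈1480/565⌉ − ⌈1406/565⌉ = 3 − 3 = 0
n=20: ⌈(21·74)/565⌉ − ⌈(20·74)/565⌉ = ⌈1554/565⌉ − ⌈1480/565⌉ = 3 − 3 = 0
n=21: ⌈(22·74)/565⌉ − ⌈(21·74)/565⌉ = ⌈1628/565⌉ − ⌈1554/565⌉ = 3 − 3 = 0
n=22: ⌈(23·74)/565⌉ − ⌈(22·74)/565⌉ = ⌈1702/565⌉ − ⌈1628/565⌉ = 4 − 3 = 1
n=23: ⌈(24·74)/565⌉ − ⌈(23·74)/565⌉ = ⌈1776/565⌉ − ⌈1702/565⌉ = 4 − 4 = 0
n=24: ⌈(25·74)/565⌉ − ⌈(24·74)/565⌉ = ⌈1850/565⌉ − ⌈1776/565⌉ = 4 − 4 = 0
n=25: ⌈(26·74)/565⌉ − ⌈(25·74)/565⌉ = ⌈1924/565⌉ − ⌈1850/565⌉ = 4 − 4 = 0
n=26: ⌈(27·74)/565⌉ − ⌈(26·74)/565⌉ = ⌈1998/565⌉ − ⌈1924/565⌉ = 4 − 4 = 0
n=27: ⌈(28·74)/565⌉ − ⌈(27·74)/565⌉ = ⌈2072/565⌉ − ⌈1998/565⌉ = 4 − 4 = 0
n=28: ⌈(29·74)/565⌉ − ⌈(28·74)/565⌉ = ⌈2146/565⌉ − ⌈2072/565⌉ = 4 − 4 = 0
n=29: ⌈(30·74)/565⌉ − ⌈(29·74)/565⌉ = ⌈2220/565⌉ − ⌈2146/565⌉ = 4 − 4 = 0
n=30: ⌈(31·74)/565⌉ − ⌈(30·74)/565⌉ = ⌈2294/565⌉ − ⌈2220/565⌉ = 5 − 4 = 1
n=31: ⌈(32·74)/565⌉ − ⌈(31·74)/565⌉ = ⌈2368/565⌉ − ⌈2294/565⌉ = 5 − 5 = 0
n=32: ⌈(33·74)/565⌉ − ⌈(32·74)/565⌉ = ⌈2442/565⌉ − ⌈2368/565⌉ = 5 − 5 = 0
n=33: ⌈(34·74)/565⌉ − ⌈(33·74)/565⌉ = ⌈2516/565⌉ − ⌈2442/565⌉ = 5 − 5 = 0

1000000100000001000000100000001000


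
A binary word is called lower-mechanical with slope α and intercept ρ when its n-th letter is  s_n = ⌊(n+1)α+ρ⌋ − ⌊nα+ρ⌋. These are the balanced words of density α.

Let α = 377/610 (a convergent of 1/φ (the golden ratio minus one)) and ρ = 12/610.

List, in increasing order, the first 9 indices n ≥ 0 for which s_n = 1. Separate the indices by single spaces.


n=0: ⌊389/610⌋−⌊12/610⌋ = 0−0 = 0
n=1: ⌊766/610⌋−⌊389/610⌋ = 1−0 = 1  ← one
n=2: ⌊1143/610⌋−⌊766/610⌋ = 1−1 = 0
n=3: ⌊1520/610⌋−⌊1143/610⌋ = 2−1 = 1  ← one
n=4: ⌊1897/610⌋−⌊1520/610⌋ = 3−2 = 1  ← one
n=5: ⌊2274/610⌋−⌊1897/610⌋ = 3−3 = 0
n=6: ⌊2651/610⌋−⌊2274/610⌋ = 4−3 = 1  ← one
n=7: ⌊3028/610⌋−⌊2651/610⌋ = 4−4 = 0
n=8: ⌊3405/610⌋−⌊3028/610⌋ = 5−4 = 1  ← one
n=9: ⌊3782/610⌋−⌊3405/610⌋ = 6−5 = 1  ← one
n=10: ⌊4159/610⌋−⌊3782/610⌋ = 6−6 = 0
n=11: ⌊4536/610⌋−⌊4159/610⌋ = 7−6 = 1  ← one
n=12: ⌊4913/610⌋−⌊4536/610⌋ = 8−7 = 1  ← one
n=13: ⌊5290/610⌋−⌊4913/610⌋ = 8−8 = 0
n=14: ⌊5667/610⌋−⌊5290/610⌋ = 9−8 = 1  ← one
positions of the first 9 ones: 1 3 4 6 8 9 11 12 14

1 3 4 6 8 9 11 12 14


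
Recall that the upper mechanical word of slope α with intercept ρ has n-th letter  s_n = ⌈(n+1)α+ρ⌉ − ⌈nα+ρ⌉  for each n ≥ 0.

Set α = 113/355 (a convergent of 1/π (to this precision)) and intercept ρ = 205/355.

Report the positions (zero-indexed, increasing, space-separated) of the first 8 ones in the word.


1 4 7 10 13 17 20 23

n=0: ⌈318/355⌉−⌈205/355⌉ = 1−1 = 0
n=1: ⌈431/355⌉−⌈318/355⌉ = 2−1 = 1  ← one
n=2: ⌈544/355⌉−⌈431/355⌉ = 2−2 = 0
n=3: ⌈657/355⌉−⌈544/355⌉ = 2−2 = 0
n=4: ⌈770/355⌉−⌈657/355⌉ = 3−2 = 1  ← one
n=5: ⌈883/355⌉−⌈770/355⌉ = 3−3 = 0
n=6: ⌈996/355⌉−⌈883/355⌉ = 3−3 = 0
n=7: ⌈1109/355⌉−⌈996/355⌉ = 4−3 = 1  ← one
n=8: ⌈1222/355⌉−⌈1109/355⌉ = 4−4 = 0
n=9: ⌈1335/355⌉−⌈1222/355⌉ = 4−4 = 0
n=10: ⌈1448/355⌉−⌈1335/355⌉ = 5−4 = 1  ← one
n=11: ⌈1561/355⌉−⌈1448/355⌉ = 5−5 = 0
n=12: ⌈1674/355⌉−⌈1561/355⌉ = 5−5 = 0
n=13: ⌈1787/355⌉−⌈1674/355⌉ = 6−5 = 1  ← one
n=14: ⌈1900/355⌉−⌈1787/355⌉ = 6−6 = 0
n=15: ⌈2013/355⌉−⌈1900/355⌉ = 6−6 = 0
n=16: ⌈2126/355⌉−⌈2013/355⌉ = 6−6 = 0
n=17: ⌈2239/355⌉−⌈2126/355⌉ = 7−6 = 1  ← one
n=18: ⌈2352/355⌉−⌈2239/355⌉ = 7−7 = 0
n=19: ⌈2465/355⌉−⌈2352/355⌉ = 7−7 = 0
n=20: ⌈2578/355⌉−⌈2465/355⌉ = 8−7 = 1  ← one
n=21: ⌈2691/355⌉−⌈2578/355⌉ = 8−8 = 0
n=22: ⌈2804/355⌉−⌈2691/355⌉ = 8−8 = 0
n=23: ⌈2917/355⌉−⌈2804/355⌉ = 9−8 = 1  ← one
positions of the first 8 ones: 1 4 7 10 13 17 20 23


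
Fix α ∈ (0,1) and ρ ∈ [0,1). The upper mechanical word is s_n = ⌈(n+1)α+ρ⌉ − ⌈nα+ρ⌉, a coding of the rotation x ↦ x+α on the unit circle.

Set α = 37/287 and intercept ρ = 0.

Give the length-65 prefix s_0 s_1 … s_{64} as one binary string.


n=0: ⌈(1·37)/287⌉ − ⌈(0·37)/287⌉ = ⌈37/287⌉ − ⌈0/287⌉ = 1 − 0 = 1
n=1: ⌈(2·37)/287⌉ − ⌈(1·37)/287⌉ = ⌈74/287⌉ − ⌈37/287⌉ = 1 − 1 = 0
n=2: ⌈(3·37)/287⌉ − ⌈(2·37)/287⌉ = ⌈111/287⌉ − ⌈74/287⌉ = 1 − 1 = 0
n=3: ⌈(4·37)/287⌉ − ⌈(3·37)/287⌉ = ⌈148/287⌉ − ⌈111/287⌉ = 1 − 1 = 0
n=4: ⌈(5·37)/287⌉ − ⌈(4·37)/287⌉ = ⌈185/287⌉ − ⌈148/287⌉ = 1 − 1 = 0
n=5: ⌈(6·37)/287⌉ − ⌈(5·37)/287⌉ = ⌈222/287⌉ − ⌈185/287⌉ = 1 − 1 = 0
n=6: ⌈(7·37)/287⌉ − ⌈(6·37)/287⌉ = ⌈259/287⌉ − ⌈222/287⌉ = 1 − 1 = 0
n=7: ⌈(8·37)/287⌉ − ⌈(7·37)/287⌉ = ⌈296/287⌉ − ⌈259/287⌉ = 2 − 1 = 1
n=8: ⌈(9·37)/287⌉ − ⌈(8·37)/287⌉ = ⌈333/287⌉ − ⌈296/287⌉ = 2 − 2 = 0
n=9: ⌈(10·37)/287⌉ − ⌈(9·37)/287⌉ = ⌈370/287⌉ − ⌈333/287⌉ = 2 − 2 = 0
n=10: ⌈(11·37)/287⌉ − ⌈(10·37)/287⌉ = ⌈407/287⌉ − ⌈370/287⌉ = 2 − 2 = 0
n=11: ⌈(12·37)/287⌉ − ⌈(11·37)/287⌉ = ⌈444/287⌉ − ⌈407/287⌉ = 2 − 2 = 0
n=12: ⌈(13·37)/287⌉ − ⌈(12·37)/287⌉ = ⌈481/287⌉ − ⌈444/287⌉ = 2 − 2 = 0
n=13: ⌈(14·37)/287⌉ − ⌈(13·37)/287⌉ = ⌈518/287⌉ − ⌈481/287⌉ = 2 − 2 = 0
n=14: ⌈(15·37)/287⌉ − ⌈(14·37)/287⌉ = ⌈555/287⌉ − ⌈518/287⌉ = 2 − 2 = 0
n=15: ⌈(16·37)/287⌉ − ⌈(15·37)/287⌉ = ⌈592/287⌉ − ⌈555/287⌉ = 3 − 2 = 1
n=16: ⌈(17·37)/287⌉ − ⌈(16·37)/287⌉ = ⌈629/287⌉ − ⌈592/287⌉ = 3 − 3 = 0
n=17: ⌈(18·37)/287⌉ − ⌈(17·37)/287⌉ = ⌈666/287⌉ − ⌈629/287⌉ = 3 − 3 = 0
n=18: ⌈(19·37)/287⌉ − ⌈(18·37)/287⌉ = ⌈703/287⌉ − ⌈666/287⌉ = 3 − 3 = 0
n=19: ⌈(20·37)/287⌉ − ⌈(19·37)/287⌉ = ⌈740/287⌉ − ⌈703/287⌉ = 3 − 3 = 0
n=20: ⌈(21·37)/287⌉ − ⌈(20·37)/287⌉ = ⌈777/287⌉ − ⌈740/287⌉ = 3 − 3 = 0
n=21: ⌈(22·37)/287⌉ − ⌈(21·37)/287⌉ = ⌈814/287⌉ − ⌈777/287⌉ = 3 − 3 = 0
n=22: ⌈(23·37)/287⌉ − ⌈(22·37)/287⌉ = ⌈851/287⌉ − ⌈814/287⌉ = 3 − 3 = 0
n=23: ⌈(24·37)/287⌉ − ⌈(23·37)/287⌉ = ⌈888/287⌉ − ⌈851/287⌉ = 4 − 3 = 1
n=24: ⌈(25·37)/287⌉ − ⌈(24·37)/287⌉ = ⌈925/287⌉ − ⌈888/287⌉ = 4 − 4 = 0
n=25: ⌈(26·37)/287⌉ − ⌈(25·37)/287⌉ = ⌈962/287⌉ − ⌈925/287⌉ = 4 − 4 = 0
n=26: ⌈(27·37)/287⌉ − ⌈(26·37)/287⌉ = ⌈999/287⌉ − ⌈962/287⌉ = 4 − 4 = 0
n=27: ⌈(28·37)/287⌉ − ⌈(27·37)/287⌉ = ⌈1036/287⌉ − ⌈999/287⌉ = 4 − 4 = 0
n=28: ⌈(29·37)/287⌉ − ⌈(28·37)/287⌉ = ⌈1073/287⌉ − ⌈1036/287⌉ = 4 − 4 = 0
n=29: ⌈(30·37)/287⌉ − ⌈(29·37)/287⌉ = ⌈1110/287⌉ − ⌈1073/287⌉ = 4 − 4 = 0
n=30: ⌈(31·37)/287⌉ − ⌈(30·37)/287⌉ = ⌈1147/287⌉ − ⌈1110/287⌉ = 4 − 4 = 0
n=31: ⌈(32·37)/287⌉ − ⌈(31·37)/287⌉ = ⌈1184/287⌉ − ⌈1147/287⌉ = 5 − 4 = 1
n=32: ⌈(33·37)/287⌉ − ⌈(32·37)/287⌉ = ⌈1221/287⌉ − ⌈1184/287⌉ = 5 − 5 = 0
n=33: ⌈(34·37)/287⌉ − ⌈(33·37)/287⌉ = ⌈1258/287⌉ − ⌈1221/287⌉ = 5 − 5 = 0
n=34: ⌈(35·37)/287⌉ − ⌈(34·37)/287⌉ = ⌈1295/287⌉ − ⌈1258/287⌉ = 5 − 5 = 0
n=35: ⌈(36·37)/287⌉ − ⌈(35·37)/287⌉ = ⌈1332/287⌉ − ⌈1295/287⌉ = 5 − 5 = 0
n=36: ⌈(37·37)/287⌉ − ⌈(36·37)/287⌉ = ⌈1369/287⌉ − ⌈1332/287⌉ = 5 − 5 = 0
n=37: ⌈(38·37)/287⌉ − ⌈(37·37)/287⌉ = ⌈1406/287⌉ − ⌈1369/287⌉ = 5 − 5 = 0
n=38: ⌈(39·37)/287⌉ − ⌈(38·37)/287⌉ = ⌈1443/287⌉ − ⌈1406/287⌉ = 6 − 5 = 1
n=39: ⌈(40·37)/287⌉ − ⌈(39·37)/287⌉ = ⌈1480/287⌉ − ⌈1443/287⌉ = 6 − 6 = 0
n=40: ⌈(41·37)/287⌉ − ⌈(40·37)/287⌉ = ⌈1517/287⌉ − ⌈1480/287⌉ = 6 − 6 = 0
n=41: ⌈(42·37)/287⌉ − ⌈(41·37)/287⌉ = ⌈1554/287⌉ − ⌈1517/287⌉ = 6 − 6 = 0
n=42: ⌈(43·37)/287⌉ − ⌈(42·37)/287⌉ = ⌈1591/287⌉ − ⌈1554/287⌉ = 6 − 6 = 0
n=43: ⌈(44·37)/287⌉ − ⌈(43·37)/287⌉ = ⌈1628/287⌉ − ⌈1591/287⌉ = 6 − 6 = 0
n=44: ⌈(45·37)/287⌉ − ⌈(44·37)/287⌉ = ⌈1665/287⌉ − ⌈1628/287⌉ = 6 − 6 = 0
n=45: ⌈(46·37)/287⌉ − ⌈(45·37)/287⌉ = ⌈1702/287⌉ − ⌈1665/287⌉ = 6 − 6 = 0
n=46: ⌈(47·37)/287⌉ − ⌈(46·37)/287⌉ = ⌈1739/287⌉ − ⌈1702/287⌉ = 7 − 6 = 1
n=47: ⌈(48·37)/287⌉ − ⌈(47·37)/287⌉ = ⌈1776/287⌉ − ⌈1739/287⌉ = 7 − 7 = 0
n=48: ⌈(49·37)/287⌉ − ⌈(48·37)/287⌉ = ⌈1813/287⌉ − ⌈1776/287⌉ = 7 − 7 = 0
n=49: ⌈(50·37)/287⌉ − ⌈(49·37)/287⌉ = ⌈1850/287⌉ − ⌈1813/287⌉ = 7 − 7 = 0
n=50: ⌈(51·37)/287⌉ − ⌈(50·37)/287⌉ = ⌈1887/287⌉ − ⌈1850/287⌉ = 7 − 7 = 0
n=51: ⌈(52·37)/287⌉ − ⌈(51·37)/287⌉ = ⌈1924/287⌉ − ⌈1887/287⌉ = 7 − 7 = 0
n=52: ⌈(53·37)/287⌉ − ⌈(52·37)/287⌉ = ⌈1961/287⌉ − ⌈1924/287⌉ = 7 − 7 = 0
n=53: ⌈(54·37)/287⌉ − ⌈(53·37)/287⌉ = ⌈1998/287⌉ − ⌈1961/287⌉ = 7 − 7 = 0
n=54: ⌈(55·37)/287⌉ − ⌈(54·37)/287⌉ = ⌈2035/287⌉ − ⌈1998/287⌉ = 8 − 7 = 1
n=55: ⌈(56·37)/287⌉ − ⌈(55·37)/287⌉ = ⌈2072/287⌉ − ⌈2035/287⌉ = 8 − 8 = 0
n=56: ⌈(57·37)/287⌉ − ⌈(56·37)/287⌉ = ⌈2109/287⌉ − ⌈2072/287⌉ = 8 − 8 = 0
n=57: ⌈(58·37)/287⌉ − ⌈(57·37)/287⌉ = ⌈2146/287⌉ − ⌈2109/287⌉ = 8 − 8 = 0
n=58: ⌈(59·37)/287⌉ − ⌈(58·37)/287⌉ = ⌈2183/287⌉ − ⌈2146/287⌉ = 8 − 8 = 0
n=59: ⌈(60·37)/287⌉ − ⌈(59·37)/287⌉ = ⌈2220/287⌉ − ⌈2183/287⌉ = 8 − 8 = 0
n=60: ⌈(61·37)/287⌉ − ⌈(60·37)/287⌉ = ⌈2257/287⌉ − ⌈2220/287⌉ = 8 − 8 = 0
n=61: ⌈(62·37)/287⌉ − ⌈(61·37)/287⌉ = ⌈2294/287⌉ − ⌈2257/287⌉ = 8 − 8 = 0
n=62: ⌈(63·37)/287⌉ − ⌈(62·37)/287⌉ = ⌈2331/287⌉ − ⌈2294/287⌉ = 9 − 8 = 1
n=63: ⌈(64·37)/287⌉ − ⌈(63·37)/287⌉ = ⌈2368/287⌉ − ⌈2331/287⌉ = 9 − 9 = 0
n=64: ⌈(65·37)/287⌉ − ⌈(64·37)/287⌉ = ⌈2405/287⌉ − ⌈2368/287⌉ = 9 − 9 = 0

10000001000000010000000100000001000000100000001000000010000000100


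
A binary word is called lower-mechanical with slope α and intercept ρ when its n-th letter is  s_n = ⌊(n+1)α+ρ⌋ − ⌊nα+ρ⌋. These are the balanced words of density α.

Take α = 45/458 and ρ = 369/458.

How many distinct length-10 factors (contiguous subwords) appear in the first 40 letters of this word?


t_n = ⌊(n·45+369)/458⌋ for n = 0 … 40:
  n=0…9: ⌊369/458⌋=0 ⌊414/458⌋=0 ⌊459/458⌋=1 ⌊504/458⌋=1 ⌊549/458⌋=1 ⌊594/458⌋=1 ⌊639/458⌋=1 ⌊684/458⌋=1 ⌊729/458⌋=1 ⌊774/458⌋=1
  n=10…19: ⌊819/458⌋=1 ⌊864/458⌋=1 ⌊909/458⌋=1 ⌊954/458⌋=2 ⌊999/458⌋=2 ⌊1044/458⌋=2 ⌊1089/458⌋=2 ⌊1134/458⌋=2 ⌊1179/458⌋=2 ⌊1224/458⌋=2
  n=20…29: ⌊1269/458⌋=2 ⌊1314/458⌋=2 ⌊1359/458⌋=2 ⌊1404/458⌋=3 ⌊1449/458⌋=3 ⌊1494/458⌋=3 ⌊1539/458⌋=3 ⌊1584/458⌋=3 ⌊1629/458⌋=3 ⌊1674/458⌋=3
  n=30…39: ⌊1719/458⌋=3 ⌊1764/458⌋=3 ⌊1809/458⌋=3 ⌊1854/458⌋=4 ⌊1899/458⌋=4 ⌊1944/458⌋=4 ⌊1989/458⌋=4 ⌊2034/458⌋=4 ⌊2079/458⌋=4 ⌊2124/458⌋=4
  n=40: ⌊2169/458⌋=4
s_n = t_(n+1) − t_n for n = 0 … 39 gives
prefix = 0100000000001000000000100000000010000000
slide a length-10 window over [0..9] … [30..39] (31 windows); first occurrence of each distinct factor:
  [  0..  9] 0100000000
  [  1.. 10] 1000000000
  [  2.. 11] 0000000000
  [  3.. 12] 0000000001
  [  4.. 13] 0000000010
  [  5.. 14] 0000000100
  [  6.. 15] 0000001000
  [  7.. 16] 0000010000
  [  8.. 17] 0000100000
  [  9.. 18] 0001000000
  [ 10.. 19] 0010000000
  (the other 20 windows repeat one of these)
distinct factors: {0000000000, 0000000001, 0000000010, 0000000100, 0000001000, 0000010000, 0000100000, 0001000000, 0010000000, 0100000000, 1000000000}
count = 11  (Sturmian bound for length 10 is 11)

11


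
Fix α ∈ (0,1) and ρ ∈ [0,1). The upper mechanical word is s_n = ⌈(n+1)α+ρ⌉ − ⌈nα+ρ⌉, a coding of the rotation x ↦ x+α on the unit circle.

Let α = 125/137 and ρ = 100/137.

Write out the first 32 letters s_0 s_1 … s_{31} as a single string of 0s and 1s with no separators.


n=0: ⌈(1·125+100)/137⌉ − ⌈(0·125+100)/137⌉ = ⌈225/137⌉ − ⌈100/137⌉ = 2 − 1 = 1
n=1: ⌈(2·125+100)/137⌉ − ⌈(1·125+100)/137⌉ = ⌈350/137⌉ − ⌈225/137⌉ = 3 − 2 = 1
n=2: ⌈(3·125+100)/137⌉ − ⌈(2·125+100)/137⌉ = ⌈475/137⌉ − ⌈350/137⌉ = 4 − 3 = 1
n=3: ⌈(4·125+100)/137⌉ − ⌈(3·125+100)/137⌉ = ⌈600/137⌉ − ⌈475/137⌉ = 5 − 4 = 1
n=4: ⌈(5·125+100)/137⌉ − ⌈(4·125+100)/137⌉ = ⌈725/137⌉ − ⌈600/137⌉ = 6 − 5 = 1
n=5: ⌈(6·125+100)/137⌉ − ⌈(5·125+100)/137⌉ = ⌈850/137⌉ − ⌈725/137⌉ = 7 − 6 = 1
n=6: ⌈(7·125+100)/137⌉ − ⌈(6·125+100)/137⌉ = ⌈975/137⌉ − ⌈850/137⌉ = 8 − 7 = 1
n=7: ⌈(8·125+100)/137⌉ − ⌈(7·125+100)/137⌉ = ⌈1100/137⌉ − ⌈975/137⌉ = 9 − 8 = 1
n=8: ⌈(9·125+100)/137⌉ − ⌈(8·125+100)/137⌉ = ⌈1225/137⌉ − ⌈1100/137⌉ = 9 − 9 = 0
n=9: ⌈(10·125+100)/137⌉ − ⌈(9·125+100)/137⌉ = ⌈1350/137⌉ − ⌈1225/137⌉ = 10 − 9 = 1
n=10: ⌈(11·125+100)/137⌉ − ⌈(10·125+100)/137⌉ = ⌈1475/137⌉ − ⌈1350/137⌉ = 11 − 10 = 1
n=11: ⌈(12·125+100)/137⌉ − ⌈(11·125+100)/137⌉ = ⌈1600/137⌉ − ⌈1475/137⌉ = 12 − 11 = 1
n=12: ⌈(13·125+100)/137⌉ − ⌈(12·125+100)/137⌉ = ⌈1725/137⌉ − ⌈1600/137⌉ = 13 − 12 = 1
n=13: ⌈(14·125+100)/137⌉ − ⌈(13·125+100)/137⌉ = ⌈1850/137⌉ − ⌈1725/137⌉ = 14 − 13 = 1
n=14: ⌈(15·125+100)/137⌉ − ⌈(14·125+100)/137⌉ = ⌈1975/137⌉ − ⌈1850/137⌉ = 15 − 14 = 1
n=15: ⌈(16·125+100)/137⌉ − ⌈(15·125+100)/137⌉ = ⌈2100/137⌉ − ⌈1975/137⌉ = 16 − 15 = 1
n=16: ⌈(17·125+100)/137⌉ − ⌈(16·125+100)/137⌉ = ⌈2225/137⌉ − ⌈2100/137⌉ = 17 − 16 = 1
n=17: ⌈(18·125+100)/137⌉ − ⌈(17·125+100)/137⌉ = ⌈2350/137⌉ − ⌈2225/137⌉ = 18 − 17 = 1
n=18: ⌈(19·125+100)/137⌉ − ⌈(18·125+100)/137⌉ = ⌈2475/137⌉ − ⌈2350/137⌉ = 19 − 18 = 1
n=19: ⌈(20·125+100)/137⌉ − ⌈(19·125+100)/137⌉ = ⌈2600/137⌉ − ⌈2475/137⌉ = 19 − 19 = 0
n=20: ⌈(21·125+100)/137⌉ − ⌈(20·125+100)/137⌉ = ⌈2725/137⌉ − ⌈2600/137⌉ = 20 − 19 = 1
n=21: ⌈(22·125+100)/137⌉ − ⌈(21·125+100)/137⌉ = ⌈2850/137⌉ − ⌈2725/137⌉ = 21 − 20 = 1
n=22: ⌈(23·125+100)/137⌉ − ⌈(22·125+100)/137⌉ = ⌈2975/137⌉ − ⌈2850/137⌉ = 22 − 21 = 1
n=23: ⌈(24·125+100)/137⌉ − ⌈(23·125+100)/137⌉ = ⌈3100/137⌉ − ⌈2975/137⌉ = 23 − 22 = 1
n=24: ⌈(25·125+100)/137⌉ − ⌈(24·125+100)/137⌉ = ⌈3225/137⌉ − ⌈3100/137⌉ = 24 − 23 = 1
n=25: ⌈(26·125+100)/137⌉ − ⌈(25·125+100)/137⌉ = ⌈3350/137⌉ − ⌈3225/137⌉ = 25 − 24 = 1
n=26: ⌈(27·125+100)/137⌉ − ⌈(26·125+100)/137⌉ = ⌈3475/137⌉ − ⌈3350/137⌉ = 26 − 25 = 1
n=27: ⌈(28·125+100)/137⌉ − ⌈(27·125+100)/137⌉ = ⌈3600/137⌉ − ⌈3475/137⌉ = 27 − 26 = 1
n=28: ⌈(29·125+100)/137⌉ − ⌈(28·125+100)/137⌉ = ⌈3725/137⌉ − ⌈3600/137⌉ = 28 − 27 = 1
n=29: ⌈(30·125+100)/137⌉ − ⌈(29·125+100)/137⌉ = ⌈3850/137⌉ − ⌈3725/137⌉ = 29 − 28 = 1
n=30: ⌈(31·125+100)/137⌉ − ⌈(30·125+100)/137⌉ = ⌈3975/137⌉ − ⌈3850/137⌉ = 30 − 29 = 1
n=31: ⌈(32·125+100)/137⌉ − ⌈(31·125+100)/137⌉ = ⌈4100/137⌉ − ⌈3975/137⌉ = 30 − 30 = 0

11111111011111111110111111111110
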